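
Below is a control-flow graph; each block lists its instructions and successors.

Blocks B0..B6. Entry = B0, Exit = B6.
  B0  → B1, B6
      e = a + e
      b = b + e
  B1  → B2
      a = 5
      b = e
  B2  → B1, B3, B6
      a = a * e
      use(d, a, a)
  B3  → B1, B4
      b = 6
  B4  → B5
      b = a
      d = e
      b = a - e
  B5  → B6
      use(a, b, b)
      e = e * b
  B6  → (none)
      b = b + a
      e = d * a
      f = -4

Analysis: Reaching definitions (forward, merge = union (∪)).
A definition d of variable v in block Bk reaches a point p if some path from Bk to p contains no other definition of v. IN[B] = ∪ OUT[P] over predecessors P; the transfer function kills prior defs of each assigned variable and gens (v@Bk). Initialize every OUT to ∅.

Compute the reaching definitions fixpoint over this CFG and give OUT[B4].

Fixpoint table:
  B0:   IN={}   OUT={b@B0, e@B0}
  B1:   IN={a@B2, b@B0, b@B1, b@B3, e@B0}   OUT={a@B1, b@B1, e@B0}
  B2:   IN={a@B1, b@B1, e@B0}   OUT={a@B2, b@B1, e@B0}
  B3:   IN={a@B2, b@B1, e@B0}   OUT={a@B2, b@B3, e@B0}
  B4:   IN={a@B2, b@B3, e@B0}   OUT={a@B2, b@B4, d@B4, e@B0}
  B5:   IN={a@B2, b@B4, d@B4, e@B0}   OUT={a@B2, b@B4, d@B4, e@B5}
  B6:   IN={a@B2, b@B0, b@B1, b@B4, d@B4, e@B0, e@B5}   OUT={a@B2, b@B6, d@B4, e@B6, f@B6}

Merge at B4: IN[B4] = OUT[B3] = {a@B2, b@B3, e@B0}
Applying B4's transfer function to that IN value gives OUT[B4] (row B4 above).

Answer: {a@B2, b@B4, d@B4, e@B0}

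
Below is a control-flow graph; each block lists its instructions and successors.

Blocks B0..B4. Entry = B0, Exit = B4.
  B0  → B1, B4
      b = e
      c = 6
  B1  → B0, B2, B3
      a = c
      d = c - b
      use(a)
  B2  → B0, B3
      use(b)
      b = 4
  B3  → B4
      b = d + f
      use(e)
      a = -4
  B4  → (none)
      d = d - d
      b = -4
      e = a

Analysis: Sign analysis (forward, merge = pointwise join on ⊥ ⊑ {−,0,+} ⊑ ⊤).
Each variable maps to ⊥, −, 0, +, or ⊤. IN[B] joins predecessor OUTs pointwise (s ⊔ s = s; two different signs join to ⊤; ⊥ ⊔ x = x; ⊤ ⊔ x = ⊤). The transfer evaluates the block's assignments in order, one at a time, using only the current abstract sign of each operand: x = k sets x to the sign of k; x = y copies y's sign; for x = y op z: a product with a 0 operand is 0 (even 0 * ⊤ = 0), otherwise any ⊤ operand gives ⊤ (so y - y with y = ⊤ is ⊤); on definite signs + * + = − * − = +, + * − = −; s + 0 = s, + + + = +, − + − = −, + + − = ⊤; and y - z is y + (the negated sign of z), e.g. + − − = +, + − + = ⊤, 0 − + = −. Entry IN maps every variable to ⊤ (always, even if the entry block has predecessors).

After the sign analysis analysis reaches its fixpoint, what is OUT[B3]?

Answer: {a: -, b: ⊤, c: +, d: ⊤, e: ⊤, f: ⊤}

Derivation:
Converged values:
  B0:  IN=(all ⊤)  OUT={c:+; rest ⊤}
  B1:  IN={c:+; rest ⊤}  OUT={a:+, c:+; rest ⊤}
  B2:  IN={a:+, c:+; rest ⊤}  OUT={a:+, b:+, c:+; rest ⊤}
  B3:  IN={a:+, c:+; rest ⊤}  OUT={a:-, c:+; rest ⊤}
  B4:  IN={c:+; rest ⊤}  OUT={b:-, c:+; rest ⊤}

Merge at B3: IN[B3] = OUT[B1] ⊔ OUT[B2] = {a: +, b: ⊤, c: +, d: ⊤, e: ⊤, f: ⊤}
Applying B3's transfer function to that IN value gives OUT[B3] (row B3 above).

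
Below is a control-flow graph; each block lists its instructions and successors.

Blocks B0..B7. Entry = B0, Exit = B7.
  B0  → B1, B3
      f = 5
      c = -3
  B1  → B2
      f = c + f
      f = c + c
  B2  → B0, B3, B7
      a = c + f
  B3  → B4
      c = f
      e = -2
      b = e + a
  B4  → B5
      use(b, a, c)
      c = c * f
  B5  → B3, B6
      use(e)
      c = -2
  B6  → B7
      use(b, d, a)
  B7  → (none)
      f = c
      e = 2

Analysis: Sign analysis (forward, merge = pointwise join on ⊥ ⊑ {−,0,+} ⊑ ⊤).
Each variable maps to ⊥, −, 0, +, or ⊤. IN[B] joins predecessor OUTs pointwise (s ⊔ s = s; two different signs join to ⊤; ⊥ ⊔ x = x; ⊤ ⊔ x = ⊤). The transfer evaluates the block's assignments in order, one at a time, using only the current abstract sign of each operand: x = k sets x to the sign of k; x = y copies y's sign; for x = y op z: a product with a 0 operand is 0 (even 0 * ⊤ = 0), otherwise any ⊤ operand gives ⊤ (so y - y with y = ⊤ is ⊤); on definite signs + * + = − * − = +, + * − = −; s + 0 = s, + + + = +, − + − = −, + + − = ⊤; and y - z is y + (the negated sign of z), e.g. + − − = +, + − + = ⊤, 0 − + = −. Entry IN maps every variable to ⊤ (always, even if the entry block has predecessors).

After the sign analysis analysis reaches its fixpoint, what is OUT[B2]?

Converged values:
  B0: | IN=(all ⊤) | OUT={c:-, f:+; rest ⊤}
  B1: | IN={c:-, f:+; rest ⊤} | OUT={c:-, f:-; rest ⊤}
  B2: | IN={c:-, f:-; rest ⊤} | OUT={a:-, c:-, f:-; rest ⊤}
  B3: | IN={c:-; rest ⊤} | OUT={e:-; rest ⊤}
  B4: | IN={e:-; rest ⊤} | OUT={e:-; rest ⊤}
  B5: | IN={e:-; rest ⊤} | OUT={c:-, e:-; rest ⊤}
  B6: | IN={c:-, e:-; rest ⊤} | OUT={c:-, e:-; rest ⊤}
  B7: | IN={c:-; rest ⊤} | OUT={c:-, e:+, f:-; rest ⊤}

Merge at B2: IN[B2] = OUT[B1] = {a: ⊤, b: ⊤, c: -, d: ⊤, e: ⊤, f: -}
Applying B2's transfer function to that IN value gives OUT[B2] (row B2 above).

Answer: {a: -, b: ⊤, c: -, d: ⊤, e: ⊤, f: -}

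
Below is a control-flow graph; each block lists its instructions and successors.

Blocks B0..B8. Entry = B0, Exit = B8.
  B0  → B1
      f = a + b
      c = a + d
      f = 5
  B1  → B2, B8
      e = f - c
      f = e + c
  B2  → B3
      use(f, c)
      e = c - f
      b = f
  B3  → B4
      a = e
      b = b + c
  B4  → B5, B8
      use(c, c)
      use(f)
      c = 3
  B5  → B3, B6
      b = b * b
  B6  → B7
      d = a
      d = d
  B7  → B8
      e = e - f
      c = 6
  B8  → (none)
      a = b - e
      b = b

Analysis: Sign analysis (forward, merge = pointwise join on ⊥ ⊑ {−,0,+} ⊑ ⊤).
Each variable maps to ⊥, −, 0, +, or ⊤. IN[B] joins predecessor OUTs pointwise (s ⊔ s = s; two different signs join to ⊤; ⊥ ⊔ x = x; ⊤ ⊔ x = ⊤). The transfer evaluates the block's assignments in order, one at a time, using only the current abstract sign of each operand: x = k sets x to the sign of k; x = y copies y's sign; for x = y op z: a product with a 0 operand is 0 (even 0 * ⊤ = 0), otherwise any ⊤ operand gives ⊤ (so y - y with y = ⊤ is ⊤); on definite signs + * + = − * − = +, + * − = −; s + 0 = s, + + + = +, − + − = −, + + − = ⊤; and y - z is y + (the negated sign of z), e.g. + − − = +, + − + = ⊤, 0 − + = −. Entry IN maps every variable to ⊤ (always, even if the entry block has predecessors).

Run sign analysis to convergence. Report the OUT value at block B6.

Per-block solution:
  B0:   IN=(all ⊤)   OUT={f:+; rest ⊤}
  B1:   IN={f:+; rest ⊤}   OUT=(all ⊤)
  B2:   IN=(all ⊤)   OUT=(all ⊤)
  B3:   IN=(all ⊤)   OUT=(all ⊤)
  B4:   IN=(all ⊤)   OUT={c:+; rest ⊤}
  B5:   IN={c:+; rest ⊤}   OUT={c:+; rest ⊤}
  B6:   IN={c:+; rest ⊤}   OUT={c:+; rest ⊤}
  B7:   IN={c:+; rest ⊤}   OUT={c:+; rest ⊤}
  B8:   IN=(all ⊤)   OUT=(all ⊤)

Merge at B6: IN[B6] = OUT[B5] = {a: ⊤, b: ⊤, c: +, d: ⊤, e: ⊤, f: ⊤}
Applying B6's transfer function to that IN value gives OUT[B6] (row B6 above).

Answer: {a: ⊤, b: ⊤, c: +, d: ⊤, e: ⊤, f: ⊤}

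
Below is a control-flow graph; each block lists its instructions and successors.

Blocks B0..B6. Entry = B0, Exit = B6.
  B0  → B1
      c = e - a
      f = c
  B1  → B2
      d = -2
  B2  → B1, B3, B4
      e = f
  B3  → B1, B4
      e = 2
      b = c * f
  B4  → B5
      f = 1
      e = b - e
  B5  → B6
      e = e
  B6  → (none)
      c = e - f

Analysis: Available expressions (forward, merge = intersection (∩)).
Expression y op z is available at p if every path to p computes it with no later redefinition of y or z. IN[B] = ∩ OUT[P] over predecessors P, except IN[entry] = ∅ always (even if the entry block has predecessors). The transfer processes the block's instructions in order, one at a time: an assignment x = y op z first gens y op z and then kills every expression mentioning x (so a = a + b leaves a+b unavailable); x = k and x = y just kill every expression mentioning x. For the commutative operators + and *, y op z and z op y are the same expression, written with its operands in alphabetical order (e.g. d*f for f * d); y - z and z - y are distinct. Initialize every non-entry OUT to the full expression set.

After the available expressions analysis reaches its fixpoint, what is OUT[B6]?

Answer: {e-f}

Working:
Fixpoint table:
  B0:   IN={}   OUT={e-a}
  B1:   IN={}   OUT={}
  B2:   IN={}   OUT={}
  B3:   IN={}   OUT={c*f}
  B4:   IN={}   OUT={}
  B5:   IN={}   OUT={}
  B6:   IN={}   OUT={e-f}

Merge at B6: IN[B6] = OUT[B5] = {}
Applying B6's transfer function to that IN value gives OUT[B6] (row B6 above).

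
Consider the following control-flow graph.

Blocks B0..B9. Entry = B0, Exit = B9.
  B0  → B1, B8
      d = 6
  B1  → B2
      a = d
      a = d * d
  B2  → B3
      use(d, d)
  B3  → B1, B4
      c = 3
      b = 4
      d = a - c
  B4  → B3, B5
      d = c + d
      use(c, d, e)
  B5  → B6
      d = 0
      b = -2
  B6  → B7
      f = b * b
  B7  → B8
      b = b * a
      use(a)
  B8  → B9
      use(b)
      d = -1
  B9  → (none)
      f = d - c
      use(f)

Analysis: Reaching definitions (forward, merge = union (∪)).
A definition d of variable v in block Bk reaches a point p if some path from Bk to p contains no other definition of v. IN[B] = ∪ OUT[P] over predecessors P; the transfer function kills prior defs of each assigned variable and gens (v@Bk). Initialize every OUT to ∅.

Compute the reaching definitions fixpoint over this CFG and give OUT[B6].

Answer: {a@B1, b@B5, c@B3, d@B5, f@B6}

Derivation:
Fixpoint table:
  B0:  IN={}  OUT={d@B0}
  B1:  IN={a@B1, b@B3, c@B3, d@B0, d@B3}  OUT={a@B1, b@B3, c@B3, d@B0, d@B3}
  B2:  IN={a@B1, b@B3, c@B3, d@B0, d@B3}  OUT={a@B1, b@B3, c@B3, d@B0, d@B3}
  B3:  IN={a@B1, b@B3, c@B3, d@B0, d@B3, d@B4}  OUT={a@B1, b@B3, c@B3, d@B3}
  B4:  IN={a@B1, b@B3, c@B3, d@B3}  OUT={a@B1, b@B3, c@B3, d@B4}
  B5:  IN={a@B1, b@B3, c@B3, d@B4}  OUT={a@B1, b@B5, c@B3, d@B5}
  B6:  IN={a@B1, b@B5, c@B3, d@B5}  OUT={a@B1, b@B5, c@B3, d@B5, f@B6}
  B7:  IN={a@B1, b@B5, c@B3, d@B5, f@B6}  OUT={a@B1, b@B7, c@B3, d@B5, f@B6}
  B8:  IN={a@B1, b@B7, c@B3, d@B0, d@B5, f@B6}  OUT={a@B1, b@B7, c@B3, d@B8, f@B6}
  B9:  IN={a@B1, b@B7, c@B3, d@B8, f@B6}  OUT={a@B1, b@B7, c@B3, d@B8, f@B9}

Merge at B6: IN[B6] = OUT[B5] = {a@B1, b@B5, c@B3, d@B5}
Applying B6's transfer function to that IN value gives OUT[B6] (row B6 above).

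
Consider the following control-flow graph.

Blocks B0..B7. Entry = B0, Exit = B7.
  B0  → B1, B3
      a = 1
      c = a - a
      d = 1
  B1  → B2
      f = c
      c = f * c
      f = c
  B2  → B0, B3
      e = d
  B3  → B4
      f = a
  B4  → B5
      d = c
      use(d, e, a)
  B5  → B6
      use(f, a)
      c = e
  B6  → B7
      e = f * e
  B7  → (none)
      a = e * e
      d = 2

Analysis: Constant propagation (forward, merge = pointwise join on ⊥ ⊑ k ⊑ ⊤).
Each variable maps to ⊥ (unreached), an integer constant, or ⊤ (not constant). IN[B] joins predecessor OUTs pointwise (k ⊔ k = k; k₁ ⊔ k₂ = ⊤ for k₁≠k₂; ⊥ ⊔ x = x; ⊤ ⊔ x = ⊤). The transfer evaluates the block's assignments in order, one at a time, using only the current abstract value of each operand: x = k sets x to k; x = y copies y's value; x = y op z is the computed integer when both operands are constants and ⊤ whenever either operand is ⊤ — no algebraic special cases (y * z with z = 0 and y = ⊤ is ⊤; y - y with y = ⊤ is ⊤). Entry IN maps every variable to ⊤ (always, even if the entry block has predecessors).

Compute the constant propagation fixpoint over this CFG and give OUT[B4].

Fixpoint table:
  B0:  IN=(all ⊤)  OUT={a:1, c:0, d:1; rest ⊤}
  B1:  IN={a:1, c:0, d:1; rest ⊤}  OUT={a:1, c:0, d:1, f:0; rest ⊤}
  B2:  IN={a:1, c:0, d:1, f:0; rest ⊤}  OUT={a:1, c:0, d:1, e:1, f:0; rest ⊤}
  B3:  IN={a:1, c:0, d:1; rest ⊤}  OUT={a:1, c:0, d:1, f:1; rest ⊤}
  B4:  IN={a:1, c:0, d:1, f:1; rest ⊤}  OUT={a:1, c:0, d:0, f:1; rest ⊤}
  B5:  IN={a:1, c:0, d:0, f:1; rest ⊤}  OUT={a:1, d:0, f:1; rest ⊤}
  B6:  IN={a:1, d:0, f:1; rest ⊤}  OUT={a:1, d:0, f:1; rest ⊤}
  B7:  IN={a:1, d:0, f:1; rest ⊤}  OUT={d:2, f:1; rest ⊤}

Merge at B4: IN[B4] = OUT[B3] = {a: 1, b: ⊤, c: 0, d: 1, e: ⊤, f: 1}
Applying B4's transfer function to that IN value gives OUT[B4] (row B4 above).

Answer: {a: 1, b: ⊤, c: 0, d: 0, e: ⊤, f: 1}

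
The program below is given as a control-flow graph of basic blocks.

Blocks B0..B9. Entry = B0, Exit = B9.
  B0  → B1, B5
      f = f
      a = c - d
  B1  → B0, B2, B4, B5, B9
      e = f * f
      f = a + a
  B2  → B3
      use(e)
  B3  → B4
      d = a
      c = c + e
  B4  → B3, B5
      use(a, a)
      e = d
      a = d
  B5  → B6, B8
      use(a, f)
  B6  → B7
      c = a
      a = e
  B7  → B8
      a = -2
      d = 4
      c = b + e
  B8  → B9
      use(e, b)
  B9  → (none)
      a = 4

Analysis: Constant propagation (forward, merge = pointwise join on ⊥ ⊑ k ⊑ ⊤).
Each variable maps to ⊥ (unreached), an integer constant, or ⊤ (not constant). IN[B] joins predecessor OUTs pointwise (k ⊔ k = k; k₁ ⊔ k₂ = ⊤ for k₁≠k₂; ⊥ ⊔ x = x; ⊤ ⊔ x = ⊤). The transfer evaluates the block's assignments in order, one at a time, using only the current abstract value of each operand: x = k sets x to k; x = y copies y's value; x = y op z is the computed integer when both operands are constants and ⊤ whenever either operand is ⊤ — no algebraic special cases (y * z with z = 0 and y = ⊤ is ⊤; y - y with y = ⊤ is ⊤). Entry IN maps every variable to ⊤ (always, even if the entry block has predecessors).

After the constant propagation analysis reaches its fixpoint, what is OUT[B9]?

Converged values:
  B0:  IN=(all ⊤)  OUT=(all ⊤)
  B1:  IN=(all ⊤)  OUT=(all ⊤)
  B2:  IN=(all ⊤)  OUT=(all ⊤)
  B3:  IN=(all ⊤)  OUT=(all ⊤)
  B4:  IN=(all ⊤)  OUT=(all ⊤)
  B5:  IN=(all ⊤)  OUT=(all ⊤)
  B6:  IN=(all ⊤)  OUT=(all ⊤)
  B7:  IN=(all ⊤)  OUT={a:-2, d:4; rest ⊤}
  B8:  IN=(all ⊤)  OUT=(all ⊤)
  B9:  IN=(all ⊤)  OUT={a:4; rest ⊤}

Merge at B9: IN[B9] = OUT[B1] ⊔ OUT[B8] = {a: ⊤, b: ⊤, c: ⊤, d: ⊤, e: ⊤, f: ⊤}
Applying B9's transfer function to that IN value gives OUT[B9] (row B9 above).

Answer: {a: 4, b: ⊤, c: ⊤, d: ⊤, e: ⊤, f: ⊤}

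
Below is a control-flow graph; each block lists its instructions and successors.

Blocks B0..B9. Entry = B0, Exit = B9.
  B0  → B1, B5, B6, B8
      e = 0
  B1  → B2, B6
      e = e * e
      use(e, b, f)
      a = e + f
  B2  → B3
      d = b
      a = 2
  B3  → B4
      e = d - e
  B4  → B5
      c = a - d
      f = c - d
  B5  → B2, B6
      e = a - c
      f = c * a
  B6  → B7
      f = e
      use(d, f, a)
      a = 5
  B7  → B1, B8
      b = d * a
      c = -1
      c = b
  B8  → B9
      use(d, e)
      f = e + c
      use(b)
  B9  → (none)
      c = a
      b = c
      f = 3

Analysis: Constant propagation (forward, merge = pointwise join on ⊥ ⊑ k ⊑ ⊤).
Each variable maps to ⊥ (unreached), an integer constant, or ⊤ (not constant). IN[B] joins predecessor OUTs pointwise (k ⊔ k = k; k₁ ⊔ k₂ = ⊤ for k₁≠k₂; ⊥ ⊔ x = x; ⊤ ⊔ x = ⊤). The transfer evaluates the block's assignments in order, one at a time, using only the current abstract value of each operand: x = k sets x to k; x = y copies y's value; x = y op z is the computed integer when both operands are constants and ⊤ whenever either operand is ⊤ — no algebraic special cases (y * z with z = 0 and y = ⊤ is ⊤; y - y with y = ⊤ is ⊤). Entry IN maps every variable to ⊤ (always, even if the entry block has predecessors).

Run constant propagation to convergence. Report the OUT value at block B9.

Per-block solution:
  B0: | IN=(all ⊤) | OUT={e:0; rest ⊤}
  B1: | IN=(all ⊤) | OUT=(all ⊤)
  B2: | IN=(all ⊤) | OUT={a:2; rest ⊤}
  B3: | IN={a:2; rest ⊤} | OUT={a:2; rest ⊤}
  B4: | IN={a:2; rest ⊤} | OUT={a:2; rest ⊤}
  B5: | IN=(all ⊤) | OUT=(all ⊤)
  B6: | IN=(all ⊤) | OUT={a:5; rest ⊤}
  B7: | IN={a:5; rest ⊤} | OUT={a:5; rest ⊤}
  B8: | IN=(all ⊤) | OUT=(all ⊤)
  B9: | IN=(all ⊤) | OUT={f:3; rest ⊤}

Merge at B9: IN[B9] = OUT[B8] = {a: ⊤, b: ⊤, c: ⊤, d: ⊤, e: ⊤, f: ⊤}
Applying B9's transfer function to that IN value gives OUT[B9] (row B9 above).

Answer: {a: ⊤, b: ⊤, c: ⊤, d: ⊤, e: ⊤, f: 3}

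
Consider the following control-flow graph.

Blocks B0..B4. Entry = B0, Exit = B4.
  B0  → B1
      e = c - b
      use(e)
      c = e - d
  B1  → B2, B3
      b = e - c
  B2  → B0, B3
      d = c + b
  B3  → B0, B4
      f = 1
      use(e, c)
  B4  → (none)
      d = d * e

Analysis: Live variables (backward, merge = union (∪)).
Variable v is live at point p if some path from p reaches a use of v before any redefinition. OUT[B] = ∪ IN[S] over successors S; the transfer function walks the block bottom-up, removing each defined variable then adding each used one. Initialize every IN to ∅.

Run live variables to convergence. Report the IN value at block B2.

Answer: {b, c, e}

Derivation:
Per-block solution:
  B0:  IN={b, c, d}  OUT={c, d, e}
  B1:  IN={c, d, e}  OUT={b, c, d, e}
  B2:  IN={b, c, e}  OUT={b, c, d, e}
  B3:  IN={b, c, d, e}  OUT={b, c, d, e}
  B4:  IN={d, e}  OUT={}

Merge at B2: OUT[B2] = IN[B0] ⊔ IN[B3] = {b, c, d, e}
Applying B2's transfer function to that OUT value gives IN[B2] (row B2 above).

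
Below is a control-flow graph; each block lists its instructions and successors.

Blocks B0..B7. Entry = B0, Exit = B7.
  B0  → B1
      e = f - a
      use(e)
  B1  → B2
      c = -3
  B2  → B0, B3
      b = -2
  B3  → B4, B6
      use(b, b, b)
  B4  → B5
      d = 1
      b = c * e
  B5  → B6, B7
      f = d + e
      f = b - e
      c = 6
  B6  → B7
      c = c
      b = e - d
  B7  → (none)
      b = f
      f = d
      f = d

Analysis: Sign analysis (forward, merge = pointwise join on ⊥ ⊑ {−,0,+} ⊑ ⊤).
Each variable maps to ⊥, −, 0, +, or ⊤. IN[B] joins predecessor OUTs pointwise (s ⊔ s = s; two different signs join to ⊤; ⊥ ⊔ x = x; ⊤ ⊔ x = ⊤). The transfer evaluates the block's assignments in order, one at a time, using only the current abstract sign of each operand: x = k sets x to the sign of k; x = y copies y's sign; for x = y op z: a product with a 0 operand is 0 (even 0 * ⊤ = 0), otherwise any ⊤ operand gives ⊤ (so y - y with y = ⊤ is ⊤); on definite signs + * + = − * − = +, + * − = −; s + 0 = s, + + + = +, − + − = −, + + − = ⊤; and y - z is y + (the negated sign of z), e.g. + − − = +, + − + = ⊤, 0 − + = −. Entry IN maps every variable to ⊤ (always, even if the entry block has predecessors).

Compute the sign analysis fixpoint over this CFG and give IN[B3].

Converged values:
  B0:  IN=(all ⊤)  OUT=(all ⊤)
  B1:  IN=(all ⊤)  OUT={c:-; rest ⊤}
  B2:  IN={c:-; rest ⊤}  OUT={b:-, c:-; rest ⊤}
  B3:  IN={b:-, c:-; rest ⊤}  OUT={b:-, c:-; rest ⊤}
  B4:  IN={b:-, c:-; rest ⊤}  OUT={c:-, d:+; rest ⊤}
  B5:  IN={c:-, d:+; rest ⊤}  OUT={c:+, d:+; rest ⊤}
  B6:  IN=(all ⊤)  OUT=(all ⊤)
  B7:  IN=(all ⊤)  OUT=(all ⊤)

Merge at B3: IN[B3] = OUT[B2] = {a: ⊤, b: -, c: -, d: ⊤, e: ⊤, f: ⊤}

Answer: {a: ⊤, b: -, c: -, d: ⊤, e: ⊤, f: ⊤}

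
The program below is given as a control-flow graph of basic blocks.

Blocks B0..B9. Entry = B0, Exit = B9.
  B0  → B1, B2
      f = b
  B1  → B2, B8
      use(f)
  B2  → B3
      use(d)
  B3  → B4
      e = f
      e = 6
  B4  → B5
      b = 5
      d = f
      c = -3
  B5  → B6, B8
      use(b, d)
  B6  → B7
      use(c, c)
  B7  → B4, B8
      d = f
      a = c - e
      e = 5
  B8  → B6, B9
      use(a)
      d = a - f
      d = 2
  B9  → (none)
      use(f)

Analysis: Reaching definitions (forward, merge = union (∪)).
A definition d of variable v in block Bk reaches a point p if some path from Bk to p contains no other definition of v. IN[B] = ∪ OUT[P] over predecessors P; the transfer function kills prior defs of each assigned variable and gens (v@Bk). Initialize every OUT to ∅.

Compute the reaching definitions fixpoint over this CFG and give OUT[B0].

Answer: {f@B0}

Working:
Converged values:
  B0:   IN={}   OUT={f@B0}
  B1:   IN={f@B0}   OUT={f@B0}
  B2:   IN={f@B0}   OUT={f@B0}
  B3:   IN={f@B0}   OUT={e@B3, f@B0}
  B4:   IN={a@B7, b@B4, c@B4, d@B7, e@B3, e@B7, f@B0}   OUT={a@B7, b@B4, c@B4, d@B4, e@B3, e@B7, f@B0}
  B5:   IN={a@B7, b@B4, c@B4, d@B4, e@B3, e@B7, f@B0}   OUT={a@B7, b@B4, c@B4, d@B4, e@B3, e@B7, f@B0}
  B6:   IN={a@B7, b@B4, c@B4, d@B4, d@B8, e@B3, e@B7, f@B0}   OUT={a@B7, b@B4, c@B4, d@B4, d@B8, e@B3, e@B7, f@B0}
  B7:   IN={a@B7, b@B4, c@B4, d@B4, d@B8, e@B3, e@B7, f@B0}   OUT={a@B7, b@B4, c@B4, d@B7, e@B7, f@B0}
  B8:   IN={a@B7, b@B4, c@B4, d@B4, d@B7, e@B3, e@B7, f@B0}   OUT={a@B7, b@B4, c@B4, d@B8, e@B3, e@B7, f@B0}
  B9:   IN={a@B7, b@B4, c@B4, d@B8, e@B3, e@B7, f@B0}   OUT={a@B7, b@B4, c@B4, d@B8, e@B3, e@B7, f@B0}

B0 is the boundary node: IN[B0] = {}
Applying B0's transfer function to that IN value gives OUT[B0] (row B0 above).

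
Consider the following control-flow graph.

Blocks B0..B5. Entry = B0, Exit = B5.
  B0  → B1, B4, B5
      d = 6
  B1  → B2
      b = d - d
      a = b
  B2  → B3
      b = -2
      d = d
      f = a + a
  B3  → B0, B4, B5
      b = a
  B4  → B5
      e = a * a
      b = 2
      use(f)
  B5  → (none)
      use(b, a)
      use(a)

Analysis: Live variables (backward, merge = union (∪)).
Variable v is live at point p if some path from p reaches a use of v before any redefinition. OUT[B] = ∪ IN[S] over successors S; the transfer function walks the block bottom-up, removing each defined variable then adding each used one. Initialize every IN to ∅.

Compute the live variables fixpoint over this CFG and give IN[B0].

Converged values:
  B0: | IN={a, b, f} | OUT={a, b, d, f}
  B1: | IN={d} | OUT={a, d}
  B2: | IN={a, d} | OUT={a, f}
  B3: | IN={a, f} | OUT={a, b, f}
  B4: | IN={a, f} | OUT={a, b}
  B5: | IN={a, b} | OUT={}

Merge at B0: OUT[B0] = IN[B1] ⊔ IN[B4] ⊔ IN[B5] = {a, b, d, f}
Applying B0's transfer function to that OUT value gives IN[B0] (row B0 above).

Answer: {a, b, f}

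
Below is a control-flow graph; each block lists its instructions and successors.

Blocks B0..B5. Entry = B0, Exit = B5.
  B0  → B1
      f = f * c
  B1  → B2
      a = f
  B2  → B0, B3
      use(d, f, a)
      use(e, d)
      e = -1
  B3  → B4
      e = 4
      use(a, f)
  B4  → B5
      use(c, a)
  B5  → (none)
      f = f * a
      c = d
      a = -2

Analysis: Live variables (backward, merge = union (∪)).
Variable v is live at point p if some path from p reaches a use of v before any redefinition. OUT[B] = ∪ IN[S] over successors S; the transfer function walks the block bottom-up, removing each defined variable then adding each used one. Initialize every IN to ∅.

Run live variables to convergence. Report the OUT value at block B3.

Per-block solution:
  B0: | IN={c, d, e, f} | OUT={c, d, e, f}
  B1: | IN={c, d, e, f} | OUT={a, c, d, e, f}
  B2: | IN={a, c, d, e, f} | OUT={a, c, d, e, f}
  B3: | IN={a, c, d, f} | OUT={a, c, d, f}
  B4: | IN={a, c, d, f} | OUT={a, d, f}
  B5: | IN={a, d, f} | OUT={}

Merge at B3: OUT[B3] = IN[B4] = {a, c, d, f}

Answer: {a, c, d, f}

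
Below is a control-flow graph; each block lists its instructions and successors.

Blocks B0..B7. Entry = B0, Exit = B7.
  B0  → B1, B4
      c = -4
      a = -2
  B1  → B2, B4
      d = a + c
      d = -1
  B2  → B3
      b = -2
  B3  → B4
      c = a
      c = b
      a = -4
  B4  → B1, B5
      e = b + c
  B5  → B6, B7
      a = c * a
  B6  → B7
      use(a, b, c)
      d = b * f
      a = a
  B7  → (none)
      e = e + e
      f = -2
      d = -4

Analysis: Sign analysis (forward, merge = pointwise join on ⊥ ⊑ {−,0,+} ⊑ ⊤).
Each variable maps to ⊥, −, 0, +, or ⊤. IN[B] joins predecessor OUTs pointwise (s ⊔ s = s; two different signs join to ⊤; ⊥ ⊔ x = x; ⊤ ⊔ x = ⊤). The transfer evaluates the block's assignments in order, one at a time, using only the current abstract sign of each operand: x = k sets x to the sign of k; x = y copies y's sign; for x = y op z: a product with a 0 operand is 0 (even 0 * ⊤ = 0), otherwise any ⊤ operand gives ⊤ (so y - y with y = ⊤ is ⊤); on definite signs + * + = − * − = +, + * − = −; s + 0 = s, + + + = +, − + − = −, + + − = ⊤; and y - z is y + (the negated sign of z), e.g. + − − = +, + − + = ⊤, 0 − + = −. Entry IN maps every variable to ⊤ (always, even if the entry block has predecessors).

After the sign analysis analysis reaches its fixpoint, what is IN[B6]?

Fixpoint table:
  B0:  IN=(all ⊤)  OUT={a:-, c:-; rest ⊤}
  B1:  IN={a:-, c:-; rest ⊤}  OUT={a:-, c:-, d:-; rest ⊤}
  B2:  IN={a:-, c:-, d:-; rest ⊤}  OUT={a:-, b:-, c:-, d:-; rest ⊤}
  B3:  IN={a:-, b:-, c:-, d:-; rest ⊤}  OUT={a:-, b:-, c:-, d:-; rest ⊤}
  B4:  IN={a:-, c:-; rest ⊤}  OUT={a:-, c:-; rest ⊤}
  B5:  IN={a:-, c:-; rest ⊤}  OUT={a:+, c:-; rest ⊤}
  B6:  IN={a:+, c:-; rest ⊤}  OUT={a:+, c:-; rest ⊤}
  B7:  IN={a:+, c:-; rest ⊤}  OUT={a:+, c:-, d:-, f:-; rest ⊤}

Merge at B6: IN[B6] = OUT[B5] = {a: +, b: ⊤, c: -, d: ⊤, e: ⊤, f: ⊤}

Answer: {a: +, b: ⊤, c: -, d: ⊤, e: ⊤, f: ⊤}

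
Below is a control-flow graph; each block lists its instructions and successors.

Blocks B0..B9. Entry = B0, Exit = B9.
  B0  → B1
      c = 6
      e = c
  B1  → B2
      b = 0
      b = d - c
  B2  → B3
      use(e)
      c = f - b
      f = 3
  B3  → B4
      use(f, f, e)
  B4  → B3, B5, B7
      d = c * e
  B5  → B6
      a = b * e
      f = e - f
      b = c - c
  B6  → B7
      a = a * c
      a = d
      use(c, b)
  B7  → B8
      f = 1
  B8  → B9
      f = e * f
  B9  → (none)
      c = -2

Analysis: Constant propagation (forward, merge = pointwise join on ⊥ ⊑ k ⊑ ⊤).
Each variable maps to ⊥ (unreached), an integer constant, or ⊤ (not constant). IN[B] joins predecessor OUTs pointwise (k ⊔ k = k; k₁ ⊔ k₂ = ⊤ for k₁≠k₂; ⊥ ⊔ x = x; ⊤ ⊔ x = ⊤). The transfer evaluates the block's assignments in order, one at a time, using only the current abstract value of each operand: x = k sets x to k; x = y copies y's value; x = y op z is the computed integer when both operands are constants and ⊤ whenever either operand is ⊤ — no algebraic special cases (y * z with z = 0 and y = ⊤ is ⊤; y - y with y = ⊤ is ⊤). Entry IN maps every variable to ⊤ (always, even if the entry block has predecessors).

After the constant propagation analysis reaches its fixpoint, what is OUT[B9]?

Answer: {a: ⊤, b: ⊤, c: -2, d: ⊤, e: 6, f: 6}

Working:
Converged values:
  B0: | IN=(all ⊤) | OUT={c:6, e:6; rest ⊤}
  B1: | IN={c:6, e:6; rest ⊤} | OUT={c:6, e:6; rest ⊤}
  B2: | IN={c:6, e:6; rest ⊤} | OUT={e:6, f:3; rest ⊤}
  B3: | IN={e:6, f:3; rest ⊤} | OUT={e:6, f:3; rest ⊤}
  B4: | IN={e:6, f:3; rest ⊤} | OUT={e:6, f:3; rest ⊤}
  B5: | IN={e:6, f:3; rest ⊤} | OUT={e:6, f:3; rest ⊤}
  B6: | IN={e:6, f:3; rest ⊤} | OUT={e:6, f:3; rest ⊤}
  B7: | IN={e:6, f:3; rest ⊤} | OUT={e:6, f:1; rest ⊤}
  B8: | IN={e:6, f:1; rest ⊤} | OUT={e:6, f:6; rest ⊤}
  B9: | IN={e:6, f:6; rest ⊤} | OUT={c:-2, e:6, f:6; rest ⊤}

Merge at B9: IN[B9] = OUT[B8] = {a: ⊤, b: ⊤, c: ⊤, d: ⊤, e: 6, f: 6}
Applying B9's transfer function to that IN value gives OUT[B9] (row B9 above).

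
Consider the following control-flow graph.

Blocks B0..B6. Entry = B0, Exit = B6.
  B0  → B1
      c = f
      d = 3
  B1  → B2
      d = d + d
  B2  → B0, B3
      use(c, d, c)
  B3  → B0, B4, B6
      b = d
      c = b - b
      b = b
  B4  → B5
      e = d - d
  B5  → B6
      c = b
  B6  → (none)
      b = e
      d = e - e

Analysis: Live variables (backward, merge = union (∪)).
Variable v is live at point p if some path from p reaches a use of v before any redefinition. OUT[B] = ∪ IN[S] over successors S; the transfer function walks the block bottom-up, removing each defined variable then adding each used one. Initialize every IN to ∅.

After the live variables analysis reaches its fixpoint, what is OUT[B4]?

Fixpoint table:
  B0: | IN={e, f} | OUT={c, d, e, f}
  B1: | IN={c, d, e, f} | OUT={c, d, e, f}
  B2: | IN={c, d, e, f} | OUT={d, e, f}
  B3: | IN={d, e, f} | OUT={b, d, e, f}
  B4: | IN={b, d} | OUT={b, e}
  B5: | IN={b, e} | OUT={e}
  B6: | IN={e} | OUT={}

Merge at B4: OUT[B4] = IN[B5] = {b, e}

Answer: {b, e}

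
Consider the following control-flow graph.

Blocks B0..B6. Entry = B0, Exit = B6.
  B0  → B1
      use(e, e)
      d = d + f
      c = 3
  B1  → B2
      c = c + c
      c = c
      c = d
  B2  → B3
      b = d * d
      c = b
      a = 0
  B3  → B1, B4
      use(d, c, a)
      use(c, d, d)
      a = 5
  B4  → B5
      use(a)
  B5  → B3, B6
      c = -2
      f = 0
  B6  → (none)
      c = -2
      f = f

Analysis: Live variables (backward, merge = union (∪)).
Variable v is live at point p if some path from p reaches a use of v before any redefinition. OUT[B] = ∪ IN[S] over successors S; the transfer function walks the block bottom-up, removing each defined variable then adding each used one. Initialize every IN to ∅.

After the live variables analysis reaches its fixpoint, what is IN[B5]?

Fixpoint table:
  B0:  IN={d, e, f}  OUT={c, d}
  B1:  IN={c, d}  OUT={d}
  B2:  IN={d}  OUT={a, c, d}
  B3:  IN={a, c, d}  OUT={a, c, d}
  B4:  IN={a, d}  OUT={a, d}
  B5:  IN={a, d}  OUT={a, c, d, f}
  B6:  IN={f}  OUT={}

Merge at B5: OUT[B5] = IN[B3] ⊔ IN[B6] = {a, c, d, f}
Applying B5's transfer function to that OUT value gives IN[B5] (row B5 above).

Answer: {a, d}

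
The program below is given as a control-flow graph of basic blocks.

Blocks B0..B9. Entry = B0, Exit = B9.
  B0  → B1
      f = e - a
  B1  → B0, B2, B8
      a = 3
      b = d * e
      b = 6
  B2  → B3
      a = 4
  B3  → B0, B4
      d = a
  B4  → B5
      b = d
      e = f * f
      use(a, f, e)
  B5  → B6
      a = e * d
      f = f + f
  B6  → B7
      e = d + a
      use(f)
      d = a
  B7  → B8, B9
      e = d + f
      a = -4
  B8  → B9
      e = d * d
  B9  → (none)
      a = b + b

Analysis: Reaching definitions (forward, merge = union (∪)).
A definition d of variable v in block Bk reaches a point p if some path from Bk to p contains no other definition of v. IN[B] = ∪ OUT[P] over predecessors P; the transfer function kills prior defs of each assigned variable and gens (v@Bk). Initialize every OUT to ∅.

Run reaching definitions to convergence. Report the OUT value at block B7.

Answer: {a@B7, b@B4, d@B6, e@B7, f@B5}

Trace:
Per-block solution:
  B0:  IN={a@B1, a@B2, b@B1, d@B3, f@B0}  OUT={a@B1, a@B2, b@B1, d@B3, f@B0}
  B1:  IN={a@B1, a@B2, b@B1, d@B3, f@B0}  OUT={a@B1, b@B1, d@B3, f@B0}
  B2:  IN={a@B1, b@B1, d@B3, f@B0}  OUT={a@B2, b@B1, d@B3, f@B0}
  B3:  IN={a@B2, b@B1, d@B3, f@B0}  OUT={a@B2, b@B1, d@B3, f@B0}
  B4:  IN={a@B2, b@B1, d@B3, f@B0}  OUT={a@B2, b@B4, d@B3, e@B4, f@B0}
  B5:  IN={a@B2, b@B4, d@B3, e@B4, f@B0}  OUT={a@B5, b@B4, d@B3, e@B4, f@B5}
  B6:  IN={a@B5, b@B4, d@B3, e@B4, f@B5}  OUT={a@B5, b@B4, d@B6, e@B6, f@B5}
  B7:  IN={a@B5, b@B4, d@B6, e@B6, f@B5}  OUT={a@B7, b@B4, d@B6, e@B7, f@B5}
  B8:  IN={a@B1, a@B7, b@B1, b@B4, d@B3, d@B6, e@B7, f@B0, f@B5}  OUT={a@B1, a@B7, b@B1, b@B4, d@B3, d@B6, e@B8, f@B0, f@B5}
  B9:  IN={a@B1, a@B7, b@B1, b@B4, d@B3, d@B6, e@B7, e@B8, f@B0, f@B5}  OUT={a@B9, b@B1, b@B4, d@B3, d@B6, e@B7, e@B8, f@B0, f@B5}

Merge at B7: IN[B7] = OUT[B6] = {a@B5, b@B4, d@B6, e@B6, f@B5}
Applying B7's transfer function to that IN value gives OUT[B7] (row B7 above).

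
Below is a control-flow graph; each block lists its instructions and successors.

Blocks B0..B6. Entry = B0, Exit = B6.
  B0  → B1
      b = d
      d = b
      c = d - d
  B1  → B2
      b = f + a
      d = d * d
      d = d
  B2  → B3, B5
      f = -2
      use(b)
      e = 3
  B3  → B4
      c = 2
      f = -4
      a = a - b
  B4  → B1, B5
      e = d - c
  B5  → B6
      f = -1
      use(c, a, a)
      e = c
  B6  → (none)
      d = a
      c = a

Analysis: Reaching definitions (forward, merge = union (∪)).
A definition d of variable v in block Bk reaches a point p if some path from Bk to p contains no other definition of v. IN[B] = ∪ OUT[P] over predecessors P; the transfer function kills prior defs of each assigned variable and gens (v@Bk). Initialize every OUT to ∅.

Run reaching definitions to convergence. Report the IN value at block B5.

Answer: {a@B3, b@B1, c@B0, c@B3, d@B1, e@B2, e@B4, f@B2, f@B3}

Derivation:
Converged values:
  B0:   IN={}   OUT={b@B0, c@B0, d@B0}
  B1:   IN={a@B3, b@B0, b@B1, c@B0, c@B3, d@B0, d@B1, e@B4, f@B3}   OUT={a@B3, b@B1, c@B0, c@B3, d@B1, e@B4, f@B3}
  B2:   IN={a@B3, b@B1, c@B0, c@B3, d@B1, e@B4, f@B3}   OUT={a@B3, b@B1, c@B0, c@B3, d@B1, e@B2, f@B2}
  B3:   IN={a@B3, b@B1, c@B0, c@B3, d@B1, e@B2, f@B2}   OUT={a@B3, b@B1, c@B3, d@B1, e@B2, f@B3}
  B4:   IN={a@B3, b@B1, c@B3, d@B1, e@B2, f@B3}   OUT={a@B3, b@B1, c@B3, d@B1, e@B4, f@B3}
  B5:   IN={a@B3, b@B1, c@B0, c@B3, d@B1, e@B2, e@B4, f@B2, f@B3}   OUT={a@B3, b@B1, c@B0, c@B3, d@B1, e@B5, f@B5}
  B6:   IN={a@B3, b@B1, c@B0, c@B3, d@B1, e@B5, f@B5}   OUT={a@B3, b@B1, c@B6, d@B6, e@B5, f@B5}

Merge at B5: IN[B5] = OUT[B2] ⊔ OUT[B4] = {a@B3, b@B1, c@B0, c@B3, d@B1, e@B2, e@B4, f@B2, f@B3}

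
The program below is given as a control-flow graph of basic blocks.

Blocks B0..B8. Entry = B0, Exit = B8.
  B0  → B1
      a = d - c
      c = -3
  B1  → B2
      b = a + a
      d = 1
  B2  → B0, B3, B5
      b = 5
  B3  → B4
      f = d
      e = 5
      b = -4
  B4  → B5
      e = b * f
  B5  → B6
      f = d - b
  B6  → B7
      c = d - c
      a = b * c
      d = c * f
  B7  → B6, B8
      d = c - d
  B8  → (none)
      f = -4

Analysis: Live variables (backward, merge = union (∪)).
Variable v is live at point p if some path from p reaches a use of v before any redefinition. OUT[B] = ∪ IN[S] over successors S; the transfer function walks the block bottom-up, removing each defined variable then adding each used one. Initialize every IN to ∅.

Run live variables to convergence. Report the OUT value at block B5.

Per-block solution:
  B0:   IN={c, d}   OUT={a, c}
  B1:   IN={a, c}   OUT={c, d}
  B2:   IN={c, d}   OUT={b, c, d}
  B3:   IN={c, d}   OUT={b, c, d, f}
  B4:   IN={b, c, d, f}   OUT={b, c, d}
  B5:   IN={b, c, d}   OUT={b, c, d, f}
  B6:   IN={b, c, d, f}   OUT={b, c, d, f}
  B7:   IN={b, c, d, f}   OUT={b, c, d, f}
  B8:   IN={}   OUT={}

Merge at B5: OUT[B5] = IN[B6] = {b, c, d, f}

Answer: {b, c, d, f}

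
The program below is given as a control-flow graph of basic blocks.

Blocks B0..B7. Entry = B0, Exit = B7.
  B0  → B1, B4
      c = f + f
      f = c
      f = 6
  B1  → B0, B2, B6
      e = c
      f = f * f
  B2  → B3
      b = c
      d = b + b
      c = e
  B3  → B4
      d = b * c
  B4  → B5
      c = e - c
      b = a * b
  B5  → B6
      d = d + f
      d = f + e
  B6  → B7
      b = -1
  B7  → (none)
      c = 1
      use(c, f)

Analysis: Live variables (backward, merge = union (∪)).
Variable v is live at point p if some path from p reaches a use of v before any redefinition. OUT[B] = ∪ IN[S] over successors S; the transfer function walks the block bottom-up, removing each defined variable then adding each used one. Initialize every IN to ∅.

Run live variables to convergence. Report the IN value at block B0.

Answer: {a, b, d, e, f}

Working:
Converged values:
  B0:  IN={a, b, d, e, f}  OUT={a, b, c, d, e, f}
  B1:  IN={a, b, c, d, f}  OUT={a, b, c, d, e, f}
  B2:  IN={a, c, e, f}  OUT={a, b, c, e, f}
  B3:  IN={a, b, c, e, f}  OUT={a, b, c, d, e, f}
  B4:  IN={a, b, c, d, e, f}  OUT={d, e, f}
  B5:  IN={d, e, f}  OUT={f}
  B6:  IN={f}  OUT={f}
  B7:  IN={f}  OUT={}

Merge at B0: OUT[B0] = IN[B1] ⊔ IN[B4] = {a, b, c, d, e, f}
Applying B0's transfer function to that OUT value gives IN[B0] (row B0 above).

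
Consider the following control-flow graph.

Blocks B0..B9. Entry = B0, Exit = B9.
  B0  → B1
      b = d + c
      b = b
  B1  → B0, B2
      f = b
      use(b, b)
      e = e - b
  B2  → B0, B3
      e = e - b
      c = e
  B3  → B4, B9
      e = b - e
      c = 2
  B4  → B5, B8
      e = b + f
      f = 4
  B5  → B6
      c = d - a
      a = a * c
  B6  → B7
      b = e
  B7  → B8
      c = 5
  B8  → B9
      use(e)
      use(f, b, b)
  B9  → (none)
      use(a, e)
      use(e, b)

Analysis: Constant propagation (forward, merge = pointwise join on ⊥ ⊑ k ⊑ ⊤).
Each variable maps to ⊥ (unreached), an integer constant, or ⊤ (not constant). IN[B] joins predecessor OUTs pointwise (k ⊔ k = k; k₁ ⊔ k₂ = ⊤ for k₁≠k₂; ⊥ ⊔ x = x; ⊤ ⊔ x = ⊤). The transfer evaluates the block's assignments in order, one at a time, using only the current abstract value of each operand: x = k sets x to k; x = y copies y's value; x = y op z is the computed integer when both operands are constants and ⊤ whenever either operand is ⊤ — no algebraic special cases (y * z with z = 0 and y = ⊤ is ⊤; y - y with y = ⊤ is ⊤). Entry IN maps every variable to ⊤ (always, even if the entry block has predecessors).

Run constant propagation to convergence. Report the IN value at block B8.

Converged values:
  B0:  IN=(all ⊤)  OUT=(all ⊤)
  B1:  IN=(all ⊤)  OUT=(all ⊤)
  B2:  IN=(all ⊤)  OUT=(all ⊤)
  B3:  IN=(all ⊤)  OUT={c:2; rest ⊤}
  B4:  IN={c:2; rest ⊤}  OUT={c:2, f:4; rest ⊤}
  B5:  IN={c:2, f:4; rest ⊤}  OUT={f:4; rest ⊤}
  B6:  IN={f:4; rest ⊤}  OUT={f:4; rest ⊤}
  B7:  IN={f:4; rest ⊤}  OUT={c:5, f:4; rest ⊤}
  B8:  IN={f:4; rest ⊤}  OUT={f:4; rest ⊤}
  B9:  IN=(all ⊤)  OUT=(all ⊤)

Merge at B8: IN[B8] = OUT[B4] ⊔ OUT[B7] = {a: ⊤, b: ⊤, c: ⊤, d: ⊤, e: ⊤, f: 4}

Answer: {a: ⊤, b: ⊤, c: ⊤, d: ⊤, e: ⊤, f: 4}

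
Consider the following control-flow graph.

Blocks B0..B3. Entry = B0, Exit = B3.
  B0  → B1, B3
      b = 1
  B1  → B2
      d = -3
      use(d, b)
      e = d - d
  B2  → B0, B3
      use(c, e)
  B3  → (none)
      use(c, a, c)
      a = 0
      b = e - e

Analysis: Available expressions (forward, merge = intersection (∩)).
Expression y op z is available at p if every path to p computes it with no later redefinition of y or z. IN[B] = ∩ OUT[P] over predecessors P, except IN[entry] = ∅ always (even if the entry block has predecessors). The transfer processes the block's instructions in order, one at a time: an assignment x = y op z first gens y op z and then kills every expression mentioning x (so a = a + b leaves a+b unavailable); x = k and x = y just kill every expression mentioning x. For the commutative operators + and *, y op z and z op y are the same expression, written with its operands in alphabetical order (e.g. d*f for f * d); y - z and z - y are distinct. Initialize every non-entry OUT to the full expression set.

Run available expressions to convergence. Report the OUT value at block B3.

Fixpoint table:
  B0:  IN={}  OUT={}
  B1:  IN={}  OUT={d-d}
  B2:  IN={d-d}  OUT={d-d}
  B3:  IN={}  OUT={e-e}

Merge at B3: IN[B3] = OUT[B0] ∩ OUT[B2] = {}
Applying B3's transfer function to that IN value gives OUT[B3] (row B3 above).

Answer: {e-e}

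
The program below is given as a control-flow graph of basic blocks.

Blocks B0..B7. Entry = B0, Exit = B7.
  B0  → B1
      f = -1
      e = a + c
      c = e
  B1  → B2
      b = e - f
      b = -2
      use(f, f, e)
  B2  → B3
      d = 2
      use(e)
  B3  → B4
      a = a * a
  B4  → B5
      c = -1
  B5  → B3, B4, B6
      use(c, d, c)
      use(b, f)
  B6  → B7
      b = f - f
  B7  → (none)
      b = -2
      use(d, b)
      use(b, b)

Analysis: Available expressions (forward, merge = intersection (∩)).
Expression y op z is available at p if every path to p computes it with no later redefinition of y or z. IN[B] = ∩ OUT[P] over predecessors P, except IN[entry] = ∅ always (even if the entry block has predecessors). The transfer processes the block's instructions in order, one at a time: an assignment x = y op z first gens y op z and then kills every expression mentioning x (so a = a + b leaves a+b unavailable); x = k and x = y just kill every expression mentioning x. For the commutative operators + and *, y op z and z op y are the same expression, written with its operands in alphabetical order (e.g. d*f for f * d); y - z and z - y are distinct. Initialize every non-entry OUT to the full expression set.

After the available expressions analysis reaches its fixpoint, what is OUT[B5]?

Per-block solution:
  B0:  IN={}  OUT={}
  B1:  IN={}  OUT={e-f}
  B2:  IN={e-f}  OUT={e-f}
  B3:  IN={e-f}  OUT={e-f}
  B4:  IN={e-f}  OUT={e-f}
  B5:  IN={e-f}  OUT={e-f}
  B6:  IN={e-f}  OUT={e-f, f-f}
  B7:  IN={e-f, f-f}  OUT={e-f, f-f}

Merge at B5: IN[B5] = OUT[B4] = {e-f}
Applying B5's transfer function to that IN value gives OUT[B5] (row B5 above).

Answer: {e-f}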